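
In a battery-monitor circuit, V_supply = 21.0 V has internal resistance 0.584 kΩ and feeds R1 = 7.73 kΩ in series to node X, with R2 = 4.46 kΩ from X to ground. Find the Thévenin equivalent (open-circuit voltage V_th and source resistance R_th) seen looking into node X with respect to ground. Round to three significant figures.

R1' = 0.584 + 7.73 = 8.314 kΩ (source resistance + R1).
V_th is the unloaded tap voltage: V_supply · R2/(R1'+R2) = 21.0 × 0.3491 = 7.332 V.
Zeroing V_supply shorts the top of R1' to ground, so R_th = R1' ‖ R2 = 2.903 kΩ.

V_th ≈ 7.33 V, R_th ≈ 2.90 kΩ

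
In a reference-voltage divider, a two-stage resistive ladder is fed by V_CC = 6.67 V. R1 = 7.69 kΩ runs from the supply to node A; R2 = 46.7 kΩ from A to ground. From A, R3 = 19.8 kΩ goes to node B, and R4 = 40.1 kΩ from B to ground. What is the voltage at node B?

V_B ≈ 3.45 V

Looking into the second stage from A: R3 + R4 = 59.90 kΩ appears in parallel with R2.
R2 ‖ (R3+R4) = 26.24 kΩ.
First divider: V_A = V_CC · 26.24/(7.69 + 26.24) = 5.158 V.
Stage 2 is unloaded, so V_B = V_A · R4/(R3+R4) = 5.158 × 40.1/59.90 = 3.453 V.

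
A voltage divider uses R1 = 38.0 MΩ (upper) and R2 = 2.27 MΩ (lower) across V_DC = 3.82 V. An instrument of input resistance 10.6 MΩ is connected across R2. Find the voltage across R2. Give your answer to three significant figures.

V_out ≈ 0.179 V

First combine the lower leg with the load: R2 ‖ R_L = 1.870 MΩ.
Now apply the divider: V_out = 3.82 × 0.04689 = 0.1791 V.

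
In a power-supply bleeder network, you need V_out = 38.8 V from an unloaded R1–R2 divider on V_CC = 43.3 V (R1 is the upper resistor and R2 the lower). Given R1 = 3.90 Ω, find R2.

R2 ≈ 33.6 Ω

V_out/V_CC = R2/(R1+R2) = 0.8961.
So R2 = R1 · V_out/(V_CC − V_out) = 3.90 × 38.8/(43.3 − 38.8) = 3.90 × 8.622 = 33.63 Ω.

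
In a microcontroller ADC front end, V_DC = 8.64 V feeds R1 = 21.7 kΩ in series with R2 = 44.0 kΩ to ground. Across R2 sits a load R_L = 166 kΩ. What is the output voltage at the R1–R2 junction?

V_out ≈ 5.32 V

The load sits in parallel with R2, giving an effective lower resistance R2' = R2·R_L/(R2+R_L) = 34.78 kΩ.
Then V_out = V_DC · R2'/(R1 + R2') = 8.64 × 34.78/56.48 = 5.321 V.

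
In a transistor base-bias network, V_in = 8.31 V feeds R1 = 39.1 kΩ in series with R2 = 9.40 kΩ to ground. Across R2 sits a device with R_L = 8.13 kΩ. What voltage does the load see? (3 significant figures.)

The load sits in parallel with R2, giving an effective lower resistance R2' = R2·R_L/(R2+R_L) = 4.359 kΩ.
Then V_out = V_in · R2'/(R1 + R2') = 8.31 × 4.359/43.46 = 0.8336 V.

V_out ≈ 0.834 V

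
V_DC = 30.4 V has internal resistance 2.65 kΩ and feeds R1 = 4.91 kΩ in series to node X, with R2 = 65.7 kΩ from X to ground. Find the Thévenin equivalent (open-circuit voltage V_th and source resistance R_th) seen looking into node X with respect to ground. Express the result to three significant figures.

V_th ≈ 27.3 V, R_th ≈ 6.78 kΩ

R1' = 2.65 + 4.91 = 7.560 kΩ (source resistance + R1).
With X open, the divider is unloaded: V_th = 30.4 × 65.7/73.26 = 27.26 V.
Looking into X with the source shorted: R_th = R1'·R2/(R1'+R2) = 7.560 × 65.7/73.26 = 6.780 kΩ.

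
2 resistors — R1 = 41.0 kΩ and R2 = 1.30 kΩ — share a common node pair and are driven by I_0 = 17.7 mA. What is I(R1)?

I ≈ 0.544 mA

With just two branches, the current splits inversely with resistance.
I(R1) = 17.7 × 1.30/(41.0 + 1.30) = 17.7 × 0.03073 = 0.5440 mA.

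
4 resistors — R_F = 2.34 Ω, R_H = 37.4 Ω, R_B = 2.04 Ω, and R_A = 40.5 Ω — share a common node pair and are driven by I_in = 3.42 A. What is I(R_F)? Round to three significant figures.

I ≈ 1.51 A

Conductances: ΣG = 1/2.34 + 1/37.4 + 1/2.04 + 1/40.5 = 0.9690 (1/Ω).
By the current-divider rule, I = I_in · G_k/ΣG = 3.42 × 0.4410 = 1.508 A.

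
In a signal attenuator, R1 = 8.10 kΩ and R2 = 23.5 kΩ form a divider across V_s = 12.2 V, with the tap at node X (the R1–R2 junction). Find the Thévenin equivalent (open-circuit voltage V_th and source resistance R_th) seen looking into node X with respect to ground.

V_th ≈ 9.07 V, R_th ≈ 6.02 kΩ

Open-circuit (no load on X): V_th = V_s · R2/(R1 + R2) = 12.2 × 23.5/(8.100 + 23.5) = 9.073 V.
Zeroing V_s shorts the top of R1 to ground, so R_th = R1 ‖ R2 = 6.024 kΩ.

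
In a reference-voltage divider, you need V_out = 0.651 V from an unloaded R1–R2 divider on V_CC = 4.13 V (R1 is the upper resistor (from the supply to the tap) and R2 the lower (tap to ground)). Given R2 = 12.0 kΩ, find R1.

Required fraction k = V_out/V_CC = 0.1576.
Rearranging, R1 = R2·(1−k)/k = 12.0 × 5.344 = 64.13 kΩ.

R1 ≈ 64.1 kΩ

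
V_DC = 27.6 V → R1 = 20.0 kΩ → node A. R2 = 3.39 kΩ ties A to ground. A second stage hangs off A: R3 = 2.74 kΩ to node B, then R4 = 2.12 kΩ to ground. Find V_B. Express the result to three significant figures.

V_B ≈ 1.09 V

Looking into the second stage from A: R3 + R4 = 4.860 kΩ appears in parallel with R2.
Effective lower resistance at A: R2 ‖ 4.860 = 1.997 kΩ.
First divider: V_A = V_DC · 1.997/(20.0 + 1.997) = 2.506 V.
V_B = V_A × 0.4362 = 1.093 V.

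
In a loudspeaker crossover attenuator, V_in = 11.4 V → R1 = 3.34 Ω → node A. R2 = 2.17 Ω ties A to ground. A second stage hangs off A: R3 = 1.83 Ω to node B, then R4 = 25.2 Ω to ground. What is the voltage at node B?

Looking into the second stage from A: R3 + R4 = 27.03 Ω appears in parallel with R2.
R2 ‖ (R3+R4) = 2.009 Ω.
V_A = 11.4 × 2.009/(3.34 + 2.009) = 4.281 V.
V_B = V_A × 0.9323 = 3.991 V.

V_B ≈ 3.99 V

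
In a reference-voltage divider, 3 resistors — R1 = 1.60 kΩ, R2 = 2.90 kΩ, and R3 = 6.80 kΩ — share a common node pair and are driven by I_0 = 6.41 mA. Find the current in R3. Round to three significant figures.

I ≈ 0.844 mA

ΣG = 1/1.60 + 1/2.90 + 1/6.80 = 1.117.
R3 takes the fraction G_k/ΣG = 0.1471/1.117 = 0.1317, so I = 6.41 × 0.1317 = 0.8440 mA.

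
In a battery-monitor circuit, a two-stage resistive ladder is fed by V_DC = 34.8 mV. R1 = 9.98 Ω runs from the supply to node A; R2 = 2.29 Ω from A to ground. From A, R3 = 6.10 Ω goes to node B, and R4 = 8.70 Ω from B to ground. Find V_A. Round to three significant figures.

Looking into the second stage from A: R3 + R4 = 14.80 Ω appears in parallel with R2.
R2 ‖ (R3+R4) = 1.983 Ω.
V_A = 34.8 × 1.983/(9.98 + 1.983) = 5.769 mV.

V_A ≈ 5.77 mV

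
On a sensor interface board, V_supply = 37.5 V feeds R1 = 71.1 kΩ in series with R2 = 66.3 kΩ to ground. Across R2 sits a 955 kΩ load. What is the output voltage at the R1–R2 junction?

First combine the lower leg with the load: R2 ‖ R_L = 62.00 kΩ.
Voltage divider with the loaded lower leg: V_out = 37.5 × 62.00/(71.1 + 62.00) = 37.5 × 0.4658 = 17.47 V.

V_out ≈ 17.5 V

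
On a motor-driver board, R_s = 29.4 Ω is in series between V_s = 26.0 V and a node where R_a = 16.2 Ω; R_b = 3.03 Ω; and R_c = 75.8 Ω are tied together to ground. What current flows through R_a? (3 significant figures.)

I ≈ 0.124 A

Parallel bank: R_p = 1/(1/16.2 + 1/3.03 + 1/75.8) = 2.469 Ω.
V_A = 26.0 × 2.469/31.87 = 2.015 V.
I(R_a) = V_A / R_a = 2.015/16.2 = 0.1244 A.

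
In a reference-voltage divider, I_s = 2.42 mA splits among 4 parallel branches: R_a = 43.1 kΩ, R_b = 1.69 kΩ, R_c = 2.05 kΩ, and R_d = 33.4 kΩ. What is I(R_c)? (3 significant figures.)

I ≈ 1.04 mA

Conductances: ΣG = 1/43.1 + 1/1.69 + 1/2.05 + 1/33.4 = 1.133 (1/kΩ).
By the current-divider rule, I = I_s · G_k/ΣG = 2.42 × 0.4307 = 1.042 mA.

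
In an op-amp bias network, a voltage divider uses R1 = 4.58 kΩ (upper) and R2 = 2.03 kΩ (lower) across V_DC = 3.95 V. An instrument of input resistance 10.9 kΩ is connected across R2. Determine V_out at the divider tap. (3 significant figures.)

V_out ≈ 1.07 V

The load sits in parallel with R2, giving an effective lower resistance R2' = R2·R_L/(R2+R_L) = 1.711 kΩ.
Now apply the divider: V_out = 3.95 × 0.2720 = 1.074 V.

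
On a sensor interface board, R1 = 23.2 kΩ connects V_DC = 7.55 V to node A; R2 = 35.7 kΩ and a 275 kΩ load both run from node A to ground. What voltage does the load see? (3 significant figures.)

V_out ≈ 4.35 V

First combine the lower leg with the load: R2 ‖ R_L = 31.60 kΩ.
Now apply the divider: V_out = 7.55 × 0.5766 = 4.354 V.
(Unloaded it would be 4.58 V; the load pulls it down.)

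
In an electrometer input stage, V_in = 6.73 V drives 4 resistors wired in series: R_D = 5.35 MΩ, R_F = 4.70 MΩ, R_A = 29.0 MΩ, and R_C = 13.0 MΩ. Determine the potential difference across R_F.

ΣR = 5.35 + 4.70 + 29.0 + 13.0 = 52.05 MΩ.
Voltage divider: V = V_in · (4.700 / 52.05) = 6.73 × 0.09030 = 0.6077 V.

V ≈ 0.608 V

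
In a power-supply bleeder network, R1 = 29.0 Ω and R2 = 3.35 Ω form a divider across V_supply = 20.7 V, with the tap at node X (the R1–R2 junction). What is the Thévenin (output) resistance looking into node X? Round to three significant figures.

R_th ≈ 3.00 Ω

Zeroing V_supply shorts the top of R1 to ground, so R_th = R1 ‖ R2 = 3.003 Ω.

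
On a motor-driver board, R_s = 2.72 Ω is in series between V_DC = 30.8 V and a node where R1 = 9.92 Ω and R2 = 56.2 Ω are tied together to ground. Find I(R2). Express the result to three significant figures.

I ≈ 0.414 A

Parallel bank: R_p = 1/(1/9.92 + 1/56.2) = 8.432 Ω.
V_A by voltage divider: V_A = 30.8 × 8.432/(2.72 + 8.432) = 23.29 V.
I(R2) = V_A / R2 = 23.29/56.2 = 0.4144 A.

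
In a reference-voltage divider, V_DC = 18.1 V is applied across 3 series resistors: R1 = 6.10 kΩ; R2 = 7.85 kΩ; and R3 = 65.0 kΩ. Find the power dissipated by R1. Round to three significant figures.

P ≈ 0.321 mW

Series current I = V_DC/ΣR = 18.1/78.95 = 0.2293 mA.
V(R1) = I·R = 1.398 V; P = V·I = 1.398 × 0.2293 = 0.3206 mW.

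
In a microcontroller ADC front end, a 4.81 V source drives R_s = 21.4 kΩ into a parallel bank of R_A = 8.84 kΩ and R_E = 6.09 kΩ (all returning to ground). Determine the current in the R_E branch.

I ≈ 0.114 mA

Parallel bank: R_p = 1/(1/8.84 + 1/6.09) = 3.606 kΩ.
Node voltage V_A = V_in · R_p/(R_s + R_p) = 4.81 × 0.1442 = 0.6936 V.
I(R_E) = V_A / R_E = 0.6936/6.09 = 0.1139 mA.
(Equivalently: I_total = 0.1924 mA, then current-divider fraction G_k/ΣG = 0.5921.)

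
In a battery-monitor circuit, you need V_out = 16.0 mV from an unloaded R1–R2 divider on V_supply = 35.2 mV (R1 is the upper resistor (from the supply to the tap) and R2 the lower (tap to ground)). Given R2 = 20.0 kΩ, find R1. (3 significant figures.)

R1 ≈ 24.0 kΩ

The divider ratio is R2/(R1+R2) = 16.0/35.2 = 0.4545.
So R1 = R2 · (V_supply/V_out − 1) = 20.0 × (35.2/16.0 − 1) = 20.0 × 1.200 = 24.00 kΩ.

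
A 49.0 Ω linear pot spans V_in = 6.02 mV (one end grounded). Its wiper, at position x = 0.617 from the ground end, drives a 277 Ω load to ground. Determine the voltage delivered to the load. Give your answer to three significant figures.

V_out ≈ 3.57 mV

Lower segment x·R_p = 30.23 Ω; upper segment (1−x)·R_p = 18.77 Ω.
R_L loads the lower segment: effective lower R = 27.26 Ω.
V_out = 6.02 × 27.26/(18.77 + 27.26) = 3.565 mV.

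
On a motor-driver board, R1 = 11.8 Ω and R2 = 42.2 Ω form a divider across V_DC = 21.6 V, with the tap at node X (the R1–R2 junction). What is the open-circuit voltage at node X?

V_th ≈ 16.9 V

Open-circuit (no load on X): V_th = V_DC · R2/(R1 + R2) = 21.6 × 42.2/(11.80 + 42.2) = 16.88 V.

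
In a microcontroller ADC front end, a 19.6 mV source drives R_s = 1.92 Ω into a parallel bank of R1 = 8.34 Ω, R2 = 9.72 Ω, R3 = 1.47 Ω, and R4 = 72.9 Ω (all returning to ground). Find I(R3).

Combine the parallel branches: R_p = (1/8.34 + 1/9.72 + 1/1.47 + 1/72.9)⁻¹ = 1.091 Ω.
V_A by voltage divider: V_A = 19.6 × 1.091/(1.92 + 1.091) = 7.101 mV.
Branch current I = V_A/R3 = 7.101/1.47 = 4.831 mA.
(Equivalently: I_total = 6.510 mA, then current-divider fraction G_k/ΣG = 0.7420.)

I ≈ 4.83 mA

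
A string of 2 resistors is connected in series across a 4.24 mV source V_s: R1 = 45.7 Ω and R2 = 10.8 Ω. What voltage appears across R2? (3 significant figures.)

V ≈ 0.810 mV

ΣR = 45.7 + 10.8 = 56.50 Ω.
V = V_s · R/ΣR = 4.24 × 0.1912 = 0.8105 mV.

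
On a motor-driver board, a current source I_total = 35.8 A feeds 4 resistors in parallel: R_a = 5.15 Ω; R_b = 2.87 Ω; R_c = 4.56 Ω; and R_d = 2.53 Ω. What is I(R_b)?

I ≈ 10.8 A

Total conductance ΣG = 1/5.15 + 1/2.87 + 1/4.56 + 1/2.53 = 1.157 (units of 1/Ω).
R_b takes the fraction G_k/ΣG = 0.3484/1.157 = 0.3011, so I = 35.8 × 0.3011 = 10.78 A.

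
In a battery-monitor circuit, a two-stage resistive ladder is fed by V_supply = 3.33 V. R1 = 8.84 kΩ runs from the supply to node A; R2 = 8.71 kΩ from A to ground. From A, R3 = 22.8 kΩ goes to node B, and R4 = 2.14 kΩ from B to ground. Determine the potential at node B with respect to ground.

Node A sees R2 in parallel with the series input of stage 2, R3 + R4 = 24.94 kΩ.
Effective lower resistance at A: R2 ‖ 24.94 = 6.455 kΩ.
V_A = 3.33 × 6.455/(8.84 + 6.455) = 1.405 V.
Then the unloaded second divider: V_B = V_A × R4/(R3+R4) = 1.405 × 0.08581 = 0.1206 V.

V_B ≈ 0.121 V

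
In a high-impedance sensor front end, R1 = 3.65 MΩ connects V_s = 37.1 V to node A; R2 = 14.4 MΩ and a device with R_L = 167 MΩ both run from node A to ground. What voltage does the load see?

V_out ≈ 29.1 V

First combine the lower leg with the load: R2 ‖ R_L = 13.26 MΩ.
Now apply the divider: V_out = 37.1 × 0.7841 = 29.09 V.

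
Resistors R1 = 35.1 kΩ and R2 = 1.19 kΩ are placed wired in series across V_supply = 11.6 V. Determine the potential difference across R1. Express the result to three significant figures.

ΣR = 35.1 + 1.19 = 36.29 kΩ.
V = V_supply · R/ΣR = 11.6 × 0.9672 = 11.22 V.

V ≈ 11.2 V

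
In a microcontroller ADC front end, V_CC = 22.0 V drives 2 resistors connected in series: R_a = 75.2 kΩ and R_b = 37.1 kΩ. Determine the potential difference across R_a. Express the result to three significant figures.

V ≈ 14.7 V

Series total: ΣR = 75.2 + 37.1 = 112.3 kΩ.
V = V_CC · R/ΣR = 22.0 × 0.6696 = 14.73 V.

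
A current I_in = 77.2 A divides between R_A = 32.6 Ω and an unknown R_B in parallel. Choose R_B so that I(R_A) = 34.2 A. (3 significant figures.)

R_B ≈ 25.9 Ω

Two-branch current divider: I_A = I_in · R_B/(R_A + R_B).
With f = 0.4430, R_B = R_A · f/(1−f) = 32.6 × 0.7953 = 25.93 Ω.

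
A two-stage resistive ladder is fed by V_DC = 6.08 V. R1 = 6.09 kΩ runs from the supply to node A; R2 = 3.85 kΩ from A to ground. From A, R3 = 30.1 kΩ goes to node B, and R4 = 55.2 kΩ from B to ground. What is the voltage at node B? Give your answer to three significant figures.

V_B ≈ 1.48 V

The second stage (R3 + R4 = 85.30 kΩ) loads node A in parallel with R2.
R2 ‖ (R3+R4) = 3.684 kΩ.
First divider: V_A = V_DC · 3.684/(6.09 + 3.684) = 2.292 V.
V_B = V_A × 0.6471 = 1.483 V.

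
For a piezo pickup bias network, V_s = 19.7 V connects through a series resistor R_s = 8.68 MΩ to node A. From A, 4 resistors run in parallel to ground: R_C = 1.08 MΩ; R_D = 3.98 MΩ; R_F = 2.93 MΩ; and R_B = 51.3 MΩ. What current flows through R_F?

Combine the parallel branches: R_p = (1/1.08 + 1/3.98 + 1/2.93 + 1/51.3)⁻¹ = 0.6502 MΩ.
V_A = 19.7 × 0.6502/9.330 = 1.373 V.
Branch current I = V_A/R_F = 1.373/2.93 = 0.4686 µA.

I ≈ 0.469 µA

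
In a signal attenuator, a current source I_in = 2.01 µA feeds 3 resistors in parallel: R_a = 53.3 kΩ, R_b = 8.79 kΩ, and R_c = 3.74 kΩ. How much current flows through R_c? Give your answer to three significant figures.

ΣG = 1/53.3 + 1/8.79 + 1/3.74 = 0.3999.
Current divider: I(R_c) = I_in · G_k/ΣG = 2.01 × (0.2674/0.3999) = 2.01 × 0.6686 = 1.344 µA.

I ≈ 1.34 µA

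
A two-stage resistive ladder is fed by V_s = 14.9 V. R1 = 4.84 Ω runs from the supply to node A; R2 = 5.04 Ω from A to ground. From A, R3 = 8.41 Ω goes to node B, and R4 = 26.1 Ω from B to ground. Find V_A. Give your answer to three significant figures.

The second stage (R3 + R4 = 34.51 Ω) loads node A in parallel with R2.
R2 ‖ (R3+R4) = 4.398 Ω.
So V_A = 14.9 × 0.4761 = 7.093 V.

V_A ≈ 7.09 V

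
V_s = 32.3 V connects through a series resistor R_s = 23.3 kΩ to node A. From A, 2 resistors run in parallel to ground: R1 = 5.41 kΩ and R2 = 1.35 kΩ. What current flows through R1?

Parallel bank: R_p = 1/(1/5.41 + 1/1.35) = 1.080 kΩ.
V_A = 32.3 × 1.080/24.38 = 1.431 V.
Branch current I = V_A/R1 = 1.431/5.41 = 0.2646 mA.

I ≈ 0.265 mA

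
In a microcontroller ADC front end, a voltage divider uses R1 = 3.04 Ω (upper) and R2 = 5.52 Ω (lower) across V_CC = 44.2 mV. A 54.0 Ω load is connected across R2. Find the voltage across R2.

V_out ≈ 27.5 mV

The load sits in parallel with R2, giving an effective lower resistance R2' = R2·R_L/(R2+R_L) = 5.008 Ω.
Now apply the divider: V_out = 44.2 × 0.6223 = 27.50 mV.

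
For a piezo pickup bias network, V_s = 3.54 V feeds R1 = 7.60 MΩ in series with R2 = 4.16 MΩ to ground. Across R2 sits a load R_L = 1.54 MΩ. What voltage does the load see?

The load sits in parallel with R2, giving an effective lower resistance R2' = R2·R_L/(R2+R_L) = 1.124 MΩ.
Now apply the divider: V_out = 3.54 × 0.1288 = 0.4561 V.

V_out ≈ 0.456 V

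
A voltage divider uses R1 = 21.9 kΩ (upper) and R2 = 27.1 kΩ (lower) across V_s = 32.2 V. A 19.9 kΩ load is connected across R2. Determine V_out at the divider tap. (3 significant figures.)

V_out ≈ 11.1 V

The load sits in parallel with R2, giving an effective lower resistance R2' = R2·R_L/(R2+R_L) = 11.47 kΩ.
Now apply the divider: V_out = 32.2 × 0.3438 = 11.07 V.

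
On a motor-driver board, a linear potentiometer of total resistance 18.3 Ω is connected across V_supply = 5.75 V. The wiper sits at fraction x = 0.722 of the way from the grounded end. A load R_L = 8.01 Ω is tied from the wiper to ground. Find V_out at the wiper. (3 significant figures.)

V_out ≈ 2.85 V

Lower segment x·R_p = 13.21 Ω; upper segment (1−x)·R_p = 5.087 Ω.
R_L loads the lower segment: effective lower R = 4.987 Ω.
Loaded-divider output: V_out = 5.75 × 0.4950 = 2.846 V.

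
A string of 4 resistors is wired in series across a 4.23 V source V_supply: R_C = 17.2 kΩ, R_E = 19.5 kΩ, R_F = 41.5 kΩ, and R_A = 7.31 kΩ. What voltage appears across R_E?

Series total: ΣR = 17.2 + 19.5 + 41.5 + 7.31 = 85.51 kΩ.
V = V_supply · R/ΣR = 4.23 × 0.2280 = 0.9646 V.

V ≈ 0.965 V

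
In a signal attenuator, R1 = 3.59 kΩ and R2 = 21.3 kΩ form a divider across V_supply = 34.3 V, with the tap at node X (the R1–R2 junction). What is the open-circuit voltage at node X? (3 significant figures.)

With X open, the divider is unloaded: V_th = 34.3 × 21.3/24.89 = 29.35 V.

V_th ≈ 29.4 V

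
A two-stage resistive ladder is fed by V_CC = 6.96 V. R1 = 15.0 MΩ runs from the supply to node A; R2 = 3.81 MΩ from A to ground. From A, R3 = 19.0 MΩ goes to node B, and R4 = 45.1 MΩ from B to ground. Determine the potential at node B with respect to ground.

Node A sees R2 in parallel with the series input of stage 2, R3 + R4 = 64.10 MΩ.
Effective lower resistance at A: R2 ‖ 64.10 = 3.596 MΩ.
V_A = 6.96 × 3.596/(15.0 + 3.596) = 1.346 V.
Then the unloaded second divider: V_B = V_A × R4/(R3+R4) = 1.346 × 0.7036 = 0.9470 V.

V_B ≈ 0.947 V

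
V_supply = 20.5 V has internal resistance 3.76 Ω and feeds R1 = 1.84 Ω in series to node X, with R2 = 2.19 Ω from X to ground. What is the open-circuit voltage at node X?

R1' = 3.76 + 1.84 = 5.600 Ω (source resistance + R1).
Open-circuit (no load on X): V_th = V_supply · R2/(R1' + R2) = 20.5 × 2.19/(5.600 + 2.19) = 5.763 V.

V_th ≈ 5.76 V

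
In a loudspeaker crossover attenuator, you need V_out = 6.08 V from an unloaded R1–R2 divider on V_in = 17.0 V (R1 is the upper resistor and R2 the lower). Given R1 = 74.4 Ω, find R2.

R2 ≈ 41.4 Ω

V_out/V_in = R2/(R1+R2) = 0.3576.
Rearranging, R2 = R1·k/(1−k) = 74.4 × 0.5568 = 41.42 Ω.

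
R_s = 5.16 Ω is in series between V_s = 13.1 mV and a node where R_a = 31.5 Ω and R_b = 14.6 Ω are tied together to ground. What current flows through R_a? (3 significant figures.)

Combine the parallel branches: R_p = (1/31.5 + 1/14.6)⁻¹ = 9.976 Ω.
Node voltage V_A = V_s · R_p/(R_s + R_p) = 13.1 × 0.6591 = 8.634 mV.
Branch current I = V_A/R_a = 8.634/31.5 = 0.2741 mA.

I ≈ 0.274 mA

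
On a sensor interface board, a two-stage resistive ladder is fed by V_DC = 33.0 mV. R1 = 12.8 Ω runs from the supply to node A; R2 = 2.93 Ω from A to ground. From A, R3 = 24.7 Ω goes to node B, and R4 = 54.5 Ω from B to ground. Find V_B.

V_B ≈ 4.11 mV

Looking into the second stage from A: R3 + R4 = 79.20 Ω appears in parallel with R2.
Effective lower resistance at A: R2 ‖ 79.20 = 2.825 Ω.
First divider: V_A = V_DC · 2.825/(12.8 + 2.825) = 5.967 mV.
V_B = V_A × 0.6881 = 4.106 mV.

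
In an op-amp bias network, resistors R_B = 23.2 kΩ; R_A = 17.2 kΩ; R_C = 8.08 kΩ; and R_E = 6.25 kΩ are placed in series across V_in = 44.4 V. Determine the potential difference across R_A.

ΣR = 23.2 + 17.2 + 8.08 + 6.25 = 54.73 kΩ.
V = V_in · R/ΣR = 44.4 × 0.3143 = 13.95 V.

V ≈ 14.0 V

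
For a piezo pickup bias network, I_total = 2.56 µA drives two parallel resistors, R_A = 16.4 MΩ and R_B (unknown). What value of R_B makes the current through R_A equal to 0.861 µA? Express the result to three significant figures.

R_B ≈ 8.31 MΩ

In a two-way split, I_A/I_total = R_B/(R_A + R_B).
With f = 0.3363, R_B = R_A · f/(1−f) = 16.4 × 0.5068 = 8.311 MΩ.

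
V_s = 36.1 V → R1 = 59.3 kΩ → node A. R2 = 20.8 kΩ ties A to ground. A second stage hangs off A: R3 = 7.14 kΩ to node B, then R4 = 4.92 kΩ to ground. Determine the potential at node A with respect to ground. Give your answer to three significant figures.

The second stage (R3 + R4 = 12.06 kΩ) loads node A in parallel with R2.
Effective lower resistance at A: R2 ‖ 12.06 = 7.634 kΩ.
V_A = 36.1 × 7.634/(59.3 + 7.634) = 4.117 V.

V_A ≈ 4.12 V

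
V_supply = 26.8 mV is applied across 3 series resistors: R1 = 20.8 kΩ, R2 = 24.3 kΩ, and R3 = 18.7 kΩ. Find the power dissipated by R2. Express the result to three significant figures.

P ≈ 4.29 nW

Series current I = V_supply/ΣR = 26.8/63.80 = 0.4201 µA.
P = I²R = 0.1765 × 24.3 = 4.288 nW.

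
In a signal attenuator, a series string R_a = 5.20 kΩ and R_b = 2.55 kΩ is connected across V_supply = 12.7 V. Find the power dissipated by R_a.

P ≈ 14.0 mW

Series current I = V_supply/ΣR = 12.7/7.750 = 1.639 mA.
V(R_a) = I·R = 8.521 V; P = V·I = 8.521 × 1.639 = 13.96 mW.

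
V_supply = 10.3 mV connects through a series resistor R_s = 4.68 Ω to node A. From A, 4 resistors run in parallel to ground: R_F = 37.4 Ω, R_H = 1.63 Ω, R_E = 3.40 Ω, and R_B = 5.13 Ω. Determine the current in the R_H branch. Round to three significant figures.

I ≈ 1.01 mA

Equivalent of the parallel group: R_p = 0.8855 Ω.
Node voltage V_A = V_supply · R_p/(R_s + R_p) = 10.3 × 0.1591 = 1.639 mV.
I(R_H) = V_A / R_H = 1.639/1.63 = 1.005 mA.
(Check via current divider: I_total = 1.851 mA; share G_k/ΣG = 0.5433 → same result.)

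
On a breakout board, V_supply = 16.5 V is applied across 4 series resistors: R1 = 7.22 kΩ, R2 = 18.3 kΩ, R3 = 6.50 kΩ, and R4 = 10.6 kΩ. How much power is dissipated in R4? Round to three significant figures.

ΣR = 42.62 kΩ → I = 16.5/42.62 = 0.3871 mA.
P = I²R = 0.1499 × 10.6 = 1.589 mW.

P ≈ 1.59 mW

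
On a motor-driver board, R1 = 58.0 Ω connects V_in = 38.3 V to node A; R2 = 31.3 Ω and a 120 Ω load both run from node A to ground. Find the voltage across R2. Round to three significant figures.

V_out ≈ 11.5 V

First combine the lower leg with the load: R2 ‖ R_L = 24.82 Ω.
Then V_out = V_in · R2'/(R1 + R2') = 38.3 × 24.82/82.82 = 11.48 V.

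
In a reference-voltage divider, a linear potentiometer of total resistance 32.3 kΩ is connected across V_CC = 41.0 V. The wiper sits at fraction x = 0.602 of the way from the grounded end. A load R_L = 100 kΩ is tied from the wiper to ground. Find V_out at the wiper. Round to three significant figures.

V_out ≈ 22.9 V

Lower segment x·R_p = 19.44 kΩ; upper segment (1−x)·R_p = 12.86 kΩ.
R_L loads the lower segment: effective lower R = 16.28 kΩ.
Then V_out = V_CC · 16.28/(12.86 + 16.28) = 22.91 V.
(Unloaded: V_out = x·V_CC = 24.7 V.)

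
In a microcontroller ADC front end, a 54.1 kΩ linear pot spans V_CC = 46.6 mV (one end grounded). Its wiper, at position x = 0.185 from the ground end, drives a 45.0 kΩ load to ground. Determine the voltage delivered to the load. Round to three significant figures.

V_out ≈ 7.30 mV

Split the track: R_lower = x·R_p = 10.01 kΩ, R_upper = (1−x)·R_p = 44.09 kΩ.
Lower segment in parallel with the load: 10.01 ‖ 45.0 = 8.188 kΩ.
Then V_out = V_CC · 8.188/(44.09 + 8.188) = 7.298 mV.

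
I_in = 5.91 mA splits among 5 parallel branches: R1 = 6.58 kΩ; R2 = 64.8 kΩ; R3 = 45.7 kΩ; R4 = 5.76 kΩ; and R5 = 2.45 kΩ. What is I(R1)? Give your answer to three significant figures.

I ≈ 1.16 mA

Total conductance ΣG = 1/6.58 + 1/64.8 + 1/45.7 + 1/5.76 + 1/2.45 = 0.7711 (units of 1/kΩ).
By the current-divider rule, I = I_in · G_k/ΣG = 5.91 × 0.1971 = 1.165 mA.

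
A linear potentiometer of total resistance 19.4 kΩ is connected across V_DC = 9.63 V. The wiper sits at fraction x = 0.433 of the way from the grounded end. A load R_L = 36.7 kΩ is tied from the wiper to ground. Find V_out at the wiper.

V_out ≈ 3.69 V

Split the track: R_lower = x·R_p = 8.400 kΩ, R_upper = (1−x)·R_p = 11.00 kΩ.
Lower segment in parallel with the load: 8.400 ‖ 36.7 = 6.836 kΩ.
V_out = 9.63 × 6.836/(11.00 + 6.836) = 3.691 V.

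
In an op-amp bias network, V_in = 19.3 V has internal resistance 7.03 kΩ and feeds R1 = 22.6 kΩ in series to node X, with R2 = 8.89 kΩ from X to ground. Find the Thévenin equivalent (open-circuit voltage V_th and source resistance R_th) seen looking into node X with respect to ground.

V_th ≈ 4.45 V, R_th ≈ 6.84 kΩ

R1' = 7.03 + 22.6 = 29.63 kΩ (source resistance + R1).
V_th is the unloaded tap voltage: V_in · R2/(R1'+R2) = 19.3 × 0.2308 = 4.454 V.
Looking into X with the source shorted: R_th = R1'·R2/(R1'+R2) = 29.63 × 8.89/38.52 = 6.838 kΩ.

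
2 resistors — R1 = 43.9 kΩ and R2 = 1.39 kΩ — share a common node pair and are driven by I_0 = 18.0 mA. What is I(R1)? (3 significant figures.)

For two parallel branches, I_k = I_0 · (other R)/(sum of R).
So I = 18.0 × 1.39/45.29 = 0.5524 mA.

I ≈ 0.552 mA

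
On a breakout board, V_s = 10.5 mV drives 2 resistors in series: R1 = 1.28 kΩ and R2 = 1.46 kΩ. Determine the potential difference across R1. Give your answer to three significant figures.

Total series resistance ΣR = 1.28 + 1.46 = 2.740 kΩ.
Voltage divider: V = V_s · (1.280 / 2.740) = 10.5 × 0.4672 = 4.905 mV.

V ≈ 4.91 mV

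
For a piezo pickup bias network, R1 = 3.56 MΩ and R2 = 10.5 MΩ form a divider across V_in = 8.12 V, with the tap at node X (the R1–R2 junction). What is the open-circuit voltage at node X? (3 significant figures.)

Open-circuit (no load on X): V_th = V_in · R2/(R1 + R2) = 8.12 × 10.5/(3.560 + 10.5) = 6.064 V.

V_th ≈ 6.06 V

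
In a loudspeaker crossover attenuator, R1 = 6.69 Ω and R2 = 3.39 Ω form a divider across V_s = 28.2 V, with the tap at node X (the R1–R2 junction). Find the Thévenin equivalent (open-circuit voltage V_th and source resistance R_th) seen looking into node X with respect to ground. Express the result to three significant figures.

V_th ≈ 9.48 V, R_th ≈ 2.25 Ω

Open-circuit (no load on X): V_th = V_s · R2/(R1 + R2) = 28.2 × 3.39/(6.690 + 3.39) = 9.484 V.
Zeroing V_s shorts the top of R1 to ground, so R_th = R1 ‖ R2 = 2.250 Ω.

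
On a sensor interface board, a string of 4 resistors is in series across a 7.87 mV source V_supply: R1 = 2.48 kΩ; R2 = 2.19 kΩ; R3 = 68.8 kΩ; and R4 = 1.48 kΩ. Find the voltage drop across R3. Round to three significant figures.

ΣR = 2.48 + 2.19 + 68.8 + 1.48 = 74.95 kΩ.
Voltage divider: V = V_supply · (68.80 / 74.95) = 7.87 × 0.9179 = 7.224 mV.

V ≈ 7.22 mV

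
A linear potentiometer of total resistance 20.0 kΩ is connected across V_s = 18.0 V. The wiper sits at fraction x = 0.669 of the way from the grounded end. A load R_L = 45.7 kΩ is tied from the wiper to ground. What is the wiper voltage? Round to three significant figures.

V_out ≈ 11.0 V

The pot divides into 6.620 kΩ above the wiper and 13.38 kΩ below.
R_L loads the lower segment: effective lower R = 10.35 kΩ.
V_out = 18.0 × 10.35/(6.620 + 10.35) = 10.98 V.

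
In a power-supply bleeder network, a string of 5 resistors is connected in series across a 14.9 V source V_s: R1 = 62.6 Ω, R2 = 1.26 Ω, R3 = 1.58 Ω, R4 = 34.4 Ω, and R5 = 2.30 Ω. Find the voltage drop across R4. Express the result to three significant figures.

ΣR = 62.6 + 1.26 + 1.58 + 34.4 + 2.30 = 102.1 Ω.
Voltage divider: V = V_s · (34.40 / 102.1) = 14.9 × 0.3368 = 5.018 V.

V ≈ 5.02 V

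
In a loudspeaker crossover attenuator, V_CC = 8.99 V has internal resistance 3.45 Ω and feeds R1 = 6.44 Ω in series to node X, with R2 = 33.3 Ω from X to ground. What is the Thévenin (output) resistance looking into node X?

R_th ≈ 7.63 Ω

R1' = 3.45 + 6.44 = 9.890 Ω (source resistance + R1).
Looking into X with the source shorted: R_th = R1'·R2/(R1'+R2) = 9.890 × 33.3/43.19 = 7.625 Ω.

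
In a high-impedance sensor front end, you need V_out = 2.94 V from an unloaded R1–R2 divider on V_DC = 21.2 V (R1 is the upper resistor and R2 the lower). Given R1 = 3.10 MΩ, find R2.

R2 ≈ 0.499 MΩ

V_out/V_DC = R2/(R1+R2) = 0.1387.
R2 = R1 · 0.1387/(1 − 0.1387) = 0.4991 MΩ.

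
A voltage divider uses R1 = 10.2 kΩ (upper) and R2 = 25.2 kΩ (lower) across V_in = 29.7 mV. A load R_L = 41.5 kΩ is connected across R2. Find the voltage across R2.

First combine the lower leg with the load: R2 ‖ R_L = 15.68 kΩ.
Voltage divider with the loaded lower leg: V_out = 29.7 × 15.68/(10.2 + 15.68) = 29.7 × 0.6059 = 17.99 mV.

V_out ≈ 18.0 mV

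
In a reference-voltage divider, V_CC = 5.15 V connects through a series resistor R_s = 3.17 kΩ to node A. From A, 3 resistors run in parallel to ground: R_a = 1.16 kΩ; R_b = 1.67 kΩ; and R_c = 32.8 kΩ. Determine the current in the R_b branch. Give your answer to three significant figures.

Equivalent of the parallel group: R_p = 0.6705 kΩ.
V_A = 5.15 × 0.6705/3.841 = 0.8992 V.
Branch current I = V_A/R_b = 0.8992/1.67 = 0.5384 mA.
(Equivalently: I_total = 1.341 mA, then current-divider fraction G_k/ΣG = 0.4015.)

I ≈ 0.538 mA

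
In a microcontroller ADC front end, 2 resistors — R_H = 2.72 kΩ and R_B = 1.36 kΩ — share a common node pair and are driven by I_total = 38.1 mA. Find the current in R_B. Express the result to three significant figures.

I ≈ 25.4 mA

For two parallel branches, I_k = I_total · (other R)/(sum of R).
So I = 38.1 × 2.72/4.080 = 25.40 mA.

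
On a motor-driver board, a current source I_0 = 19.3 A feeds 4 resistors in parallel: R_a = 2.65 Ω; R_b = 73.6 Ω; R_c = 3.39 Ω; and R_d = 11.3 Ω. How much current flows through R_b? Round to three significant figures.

I ≈ 0.339 A

Total conductance ΣG = 1/2.65 + 1/73.6 + 1/3.39 + 1/11.3 = 0.7744 (units of 1/Ω).
By the current-divider rule, I = I_0 · G_k/ΣG = 19.3 × 0.01754 = 0.3386 A.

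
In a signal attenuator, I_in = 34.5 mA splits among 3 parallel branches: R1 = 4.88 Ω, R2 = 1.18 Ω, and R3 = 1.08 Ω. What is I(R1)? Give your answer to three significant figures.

Conductances: ΣG = 1/4.88 + 1/1.18 + 1/1.08 = 1.978 (1/Ω).
Current divider: I(R1) = I_in · G_k/ΣG = 34.5 × (0.2049/1.978) = 34.5 × 0.1036 = 3.574 mA.

I ≈ 3.57 mA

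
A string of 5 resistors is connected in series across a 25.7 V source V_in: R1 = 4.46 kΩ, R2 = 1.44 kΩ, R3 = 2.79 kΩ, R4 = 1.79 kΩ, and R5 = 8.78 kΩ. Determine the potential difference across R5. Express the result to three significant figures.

Total series resistance ΣR = 4.46 + 1.44 + 2.79 + 1.79 + 8.78 = 19.26 kΩ.
By the voltage-divider rule, V = 25.7 × 8.780/19.26 = 11.72 V.

V ≈ 11.7 V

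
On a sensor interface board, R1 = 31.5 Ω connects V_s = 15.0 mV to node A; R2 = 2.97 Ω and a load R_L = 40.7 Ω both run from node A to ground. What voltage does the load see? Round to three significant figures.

First combine the lower leg with the load: R2 ‖ R_L = 2.768 Ω.
Voltage divider with the loaded lower leg: V_out = 15.0 × 2.768/(31.5 + 2.768) = 15.0 × 0.08078 = 1.212 mV.
(Unloaded it would be 1.29 mV; the load pulls it down.)

V_out ≈ 1.21 mV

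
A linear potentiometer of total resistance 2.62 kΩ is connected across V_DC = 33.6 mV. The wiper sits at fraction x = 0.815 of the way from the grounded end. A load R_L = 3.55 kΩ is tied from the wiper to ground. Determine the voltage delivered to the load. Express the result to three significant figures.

V_out ≈ 24.6 mV

The pot divides into 0.4847 kΩ above the wiper and 2.135 kΩ below.
Lower segment in parallel with the load: 2.135 ‖ 3.55 = 1.333 kΩ.
Then V_out = V_DC · 1.333/(0.4847 + 1.333) = 24.64 mV.
(Unloaded: V_out = x·V_DC = 27.4 mV.)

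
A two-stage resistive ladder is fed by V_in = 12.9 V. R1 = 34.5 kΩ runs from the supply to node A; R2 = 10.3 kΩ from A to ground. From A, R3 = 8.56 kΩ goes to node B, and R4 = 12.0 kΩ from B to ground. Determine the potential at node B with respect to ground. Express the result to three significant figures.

Looking into the second stage from A: R3 + R4 = 20.56 kΩ appears in parallel with R2.
Effective lower resistance at A: R2 ‖ 20.56 = 6.862 kΩ.
So V_A = 12.9 × 0.1659 = 2.140 V.
Then the unloaded second divider: V_B = V_A × R4/(R3+R4) = 2.140 × 0.5837 = 1.249 V.

V_B ≈ 1.25 V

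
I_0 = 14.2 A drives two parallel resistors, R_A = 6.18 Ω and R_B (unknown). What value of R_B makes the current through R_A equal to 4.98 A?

The fraction through R_A equals R_B/(R_A+R_B).
4.98/14.2 = R_B/(R_A + R_B) → R_B = R_A · (0.3507)/(1 − 0.3507) = 6.18 × 0.5401 = 3.338 Ω.

R_B ≈ 3.34 Ω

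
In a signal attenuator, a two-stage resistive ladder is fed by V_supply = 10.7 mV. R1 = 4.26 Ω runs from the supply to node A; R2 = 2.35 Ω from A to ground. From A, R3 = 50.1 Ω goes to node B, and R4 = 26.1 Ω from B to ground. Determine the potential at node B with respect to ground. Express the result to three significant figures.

V_B ≈ 1.28 mV

Looking into the second stage from A: R3 + R4 = 76.20 Ω appears in parallel with R2.
Effective lower resistance at A: R2 ‖ 76.20 = 2.280 Ω.
V_A = 10.7 × 2.280/(4.26 + 2.280) = 3.730 mV.
Stage 2 is unloaded, so V_B = V_A · R4/(R3+R4) = 3.730 × 26.1/76.20 = 1.278 mV.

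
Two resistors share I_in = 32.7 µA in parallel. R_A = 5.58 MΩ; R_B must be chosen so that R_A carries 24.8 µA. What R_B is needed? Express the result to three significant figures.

Two-branch current divider: I_A = I_in · R_B/(R_A + R_B).
With f = 0.7584, R_B = R_A · f/(1−f) = 5.58 × 3.139 = 17.52 MΩ.

R_B ≈ 17.5 MΩ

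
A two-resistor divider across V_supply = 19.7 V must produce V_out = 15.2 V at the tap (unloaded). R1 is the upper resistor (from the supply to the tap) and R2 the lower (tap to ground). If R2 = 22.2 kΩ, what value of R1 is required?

The divider ratio is R2/(R1+R2) = 15.2/19.7 = 0.7716.
Rearranging, R1 = R2·(1−k)/k = 22.2 × 0.2961 = 6.572 kΩ.

R1 ≈ 6.57 kΩ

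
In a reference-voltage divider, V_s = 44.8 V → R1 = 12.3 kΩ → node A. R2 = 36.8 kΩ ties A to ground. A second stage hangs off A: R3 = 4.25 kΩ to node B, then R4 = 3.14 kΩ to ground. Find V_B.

V_B ≈ 6.35 V

Looking into the second stage from A: R3 + R4 = 7.390 kΩ appears in parallel with R2.
Effective lower resistance at A: R2 ‖ 7.390 = 6.154 kΩ.
So V_A = 44.8 × 0.3335 = 14.94 V.
Stage 2 is unloaded, so V_B = V_A · R4/(R3+R4) = 14.94 × 3.14/7.390 = 6.348 V.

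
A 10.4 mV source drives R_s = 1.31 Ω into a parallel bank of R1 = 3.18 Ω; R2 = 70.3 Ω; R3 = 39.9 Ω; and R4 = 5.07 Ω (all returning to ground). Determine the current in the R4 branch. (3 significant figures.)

Parallel bank: R_p = 1/(1/3.18 + 1/70.3 + 1/39.9 + 1/5.07) = 1.815 Ω.
V_A = 10.4 × 1.815/3.125 = 6.040 mV.
I(R4) = V_A / R4 = 6.040/5.07 = 1.191 mA.
(Check via current divider: I_total = 3.328 mA; share G_k/ΣG = 0.3580 → same result.)

I ≈ 1.19 mA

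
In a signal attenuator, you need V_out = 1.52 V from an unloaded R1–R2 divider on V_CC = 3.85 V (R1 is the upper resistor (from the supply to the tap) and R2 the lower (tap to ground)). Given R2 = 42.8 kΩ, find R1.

The divider ratio is R2/(R1+R2) = 1.52/3.85 = 0.3948.
So R1 = R2 · (V_CC/V_out − 1) = 42.8 × (3.85/1.52 − 1) = 42.8 × 1.533 = 65.61 kΩ.

R1 ≈ 65.6 kΩ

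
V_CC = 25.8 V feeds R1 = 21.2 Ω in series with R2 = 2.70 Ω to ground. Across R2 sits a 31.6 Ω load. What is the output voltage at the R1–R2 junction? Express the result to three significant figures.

V_out ≈ 2.71 V

R2 ‖ R_L = (2.70 × 31.6)/(2.70 + 31.6) = 2.487 Ω.
Then V_out = V_CC · R2'/(R1 + R2') = 25.8 × 2.487/23.69 = 2.709 V.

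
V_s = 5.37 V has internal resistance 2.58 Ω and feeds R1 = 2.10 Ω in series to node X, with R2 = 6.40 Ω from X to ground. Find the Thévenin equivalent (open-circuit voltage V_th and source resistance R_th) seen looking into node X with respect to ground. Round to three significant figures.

V_th ≈ 3.10 V, R_th ≈ 2.70 Ω

R1' = 2.58 + 2.10 = 4.680 Ω (source resistance + R1).
Open-circuit (no load on X): V_th = V_s · R2/(R1' + R2) = 5.37 × 6.40/(4.680 + 6.40) = 3.102 V.
Zeroing V_s shorts the top of R1' to ground, so R_th = R1' ‖ R2 = 2.703 Ω.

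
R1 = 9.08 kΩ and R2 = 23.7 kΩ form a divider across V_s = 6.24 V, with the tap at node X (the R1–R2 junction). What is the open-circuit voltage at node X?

With X open, the divider is unloaded: V_th = 6.24 × 23.7/32.78 = 4.512 V.

V_th ≈ 4.51 V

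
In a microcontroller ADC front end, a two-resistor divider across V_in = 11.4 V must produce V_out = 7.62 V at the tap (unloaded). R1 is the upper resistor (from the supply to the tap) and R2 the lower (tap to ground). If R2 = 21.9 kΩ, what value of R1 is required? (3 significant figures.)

Required fraction k = V_out/V_in = 0.6684.
Rearranging, R1 = R2·(1−k)/k = 21.9 × 0.4961 = 10.86 kΩ.

R1 ≈ 10.9 kΩ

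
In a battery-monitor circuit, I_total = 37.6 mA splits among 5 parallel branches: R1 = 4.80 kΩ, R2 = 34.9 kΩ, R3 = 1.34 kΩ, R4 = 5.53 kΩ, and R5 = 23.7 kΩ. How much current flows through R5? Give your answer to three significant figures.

I ≈ 1.32 mA

ΣG = 1/4.80 + 1/34.9 + 1/1.34 + 1/5.53 + 1/23.7 = 1.206.
R5 takes the fraction G_k/ΣG = 0.04219/1.206 = 0.03498, so I = 37.6 × 0.03498 = 1.315 mA.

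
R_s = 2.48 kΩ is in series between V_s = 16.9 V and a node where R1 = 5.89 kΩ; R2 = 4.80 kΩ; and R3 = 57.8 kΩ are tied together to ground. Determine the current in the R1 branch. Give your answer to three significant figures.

I ≈ 1.45 mA

Combine the parallel branches: R_p = (1/5.89 + 1/4.80 + 1/57.8)⁻¹ = 2.529 kΩ.
V_A by voltage divider: V_A = 16.9 × 2.529/(2.48 + 2.529) = 8.533 V.
Branch current I = V_A/R1 = 8.533/5.89 = 1.449 mA.
(Check via current divider: I_total = 3.374 mA; share G_k/ΣG = 0.4294 → same result.)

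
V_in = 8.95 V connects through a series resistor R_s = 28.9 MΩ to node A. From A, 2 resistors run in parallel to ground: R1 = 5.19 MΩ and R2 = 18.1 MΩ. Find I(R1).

Combine the parallel branches: R_p = (1/5.19 + 1/18.1)⁻¹ = 4.033 MΩ.
Node voltage V_A = V_in · R_p/(R_s + R_p) = 8.95 × 0.1225 = 1.096 V.
I(R1) = V_A / R1 = 1.096/5.19 = 0.2112 µA.

I ≈ 0.211 µA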